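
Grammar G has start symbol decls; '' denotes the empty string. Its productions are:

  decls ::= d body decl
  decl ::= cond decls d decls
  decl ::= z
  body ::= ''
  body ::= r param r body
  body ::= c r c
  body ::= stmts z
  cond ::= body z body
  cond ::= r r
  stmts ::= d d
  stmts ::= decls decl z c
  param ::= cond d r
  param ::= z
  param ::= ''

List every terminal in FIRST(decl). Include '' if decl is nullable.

{ c, d, r, z }

From decl ::= cond decls d decls: add FIRST(cond) = { c, d, r, z }.
decl ::= z contributes {z}.
Union: FIRST(decl) = { c, d, r, z }.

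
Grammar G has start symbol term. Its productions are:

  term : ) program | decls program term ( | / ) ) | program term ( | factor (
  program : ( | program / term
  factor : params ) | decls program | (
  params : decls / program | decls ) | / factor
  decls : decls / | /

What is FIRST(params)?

From params : decls / program: add FIRST(decls) = { / }.
From params : decls ): add FIRST(decls) = { / }.
params : / factor contributes {/}.
Union: FIRST(params) = { / }.

{ / }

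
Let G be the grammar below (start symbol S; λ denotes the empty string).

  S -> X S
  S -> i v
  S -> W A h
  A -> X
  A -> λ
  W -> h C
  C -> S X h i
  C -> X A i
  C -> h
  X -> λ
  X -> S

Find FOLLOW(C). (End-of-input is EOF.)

{ h, i }

In W -> h C: C is at the end, add FOLLOW(W) = { h, i }.
Union: FOLLOW(C) = { h, i }.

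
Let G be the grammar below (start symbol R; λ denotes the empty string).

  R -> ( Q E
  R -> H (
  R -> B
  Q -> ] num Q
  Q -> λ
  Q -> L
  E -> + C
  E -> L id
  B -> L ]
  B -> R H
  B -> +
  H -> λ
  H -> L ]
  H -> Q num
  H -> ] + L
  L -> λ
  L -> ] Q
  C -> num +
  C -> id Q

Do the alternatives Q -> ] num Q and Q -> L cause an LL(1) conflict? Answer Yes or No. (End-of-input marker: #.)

Yes

FIRST(] num Q) = { ] } and FIRST(L) = { ], λ }.
Both contain ], so the two alternatives are not disjoint — LL(1) conflict.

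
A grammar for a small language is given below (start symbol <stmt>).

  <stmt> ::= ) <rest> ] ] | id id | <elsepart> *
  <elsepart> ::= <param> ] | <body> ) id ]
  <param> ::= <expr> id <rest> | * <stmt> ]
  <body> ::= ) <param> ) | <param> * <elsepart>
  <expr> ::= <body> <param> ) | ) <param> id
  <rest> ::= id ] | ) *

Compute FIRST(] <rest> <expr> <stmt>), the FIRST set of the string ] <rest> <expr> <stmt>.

{ ] }

] is a terminal; add {]} and stop.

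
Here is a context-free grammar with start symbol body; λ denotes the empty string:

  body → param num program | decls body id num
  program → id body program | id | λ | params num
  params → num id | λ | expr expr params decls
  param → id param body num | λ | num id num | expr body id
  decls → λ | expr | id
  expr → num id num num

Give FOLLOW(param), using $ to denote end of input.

In body → param num program: add FIRST(num program) = { num }.
In param → id param body num: add FIRST(body num) = { id, num }.
Union: FOLLOW(param) = { id, num }.

{ id, num }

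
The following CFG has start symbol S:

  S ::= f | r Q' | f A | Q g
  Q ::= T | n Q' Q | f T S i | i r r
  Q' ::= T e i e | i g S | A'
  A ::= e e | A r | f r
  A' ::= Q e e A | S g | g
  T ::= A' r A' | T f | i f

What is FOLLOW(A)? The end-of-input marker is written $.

In S ::= f A: A is at the end, add FOLLOW(S) = { $, f, g, i, n, r }.
In A ::= A r: add FIRST(r) = { r }.
In A' ::= Q e e A: A is at the end, add FOLLOW(A') = { $, e, f, g, i, n, r }.
Union: FOLLOW(A) = { $, e, f, g, i, n, r }.

{ $, e, f, g, i, n, r }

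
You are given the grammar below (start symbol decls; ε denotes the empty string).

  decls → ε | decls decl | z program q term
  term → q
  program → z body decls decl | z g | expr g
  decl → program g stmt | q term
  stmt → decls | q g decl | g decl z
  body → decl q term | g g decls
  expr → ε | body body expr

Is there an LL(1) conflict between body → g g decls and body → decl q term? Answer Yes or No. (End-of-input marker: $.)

Yes

FIRST(g g decls) = { g } and FIRST(decl q term) = { g, q, z }.
Both contain g, so the two alternatives are not disjoint — LL(1) conflict.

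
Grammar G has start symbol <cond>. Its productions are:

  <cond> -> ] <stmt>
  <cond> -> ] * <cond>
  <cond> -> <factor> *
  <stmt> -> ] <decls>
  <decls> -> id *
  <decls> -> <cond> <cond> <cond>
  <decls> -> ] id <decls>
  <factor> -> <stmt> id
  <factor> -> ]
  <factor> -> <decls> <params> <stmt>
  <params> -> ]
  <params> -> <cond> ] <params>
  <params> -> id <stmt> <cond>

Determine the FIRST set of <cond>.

<cond> -> ] <stmt> contributes {]}.
<cond> -> ] * <cond> contributes {]}.
From <cond> -> <factor> *: add FIRST(<factor>) = { ], id }.
Union: FIRST(<cond>) = { ], id }.

{ ], id }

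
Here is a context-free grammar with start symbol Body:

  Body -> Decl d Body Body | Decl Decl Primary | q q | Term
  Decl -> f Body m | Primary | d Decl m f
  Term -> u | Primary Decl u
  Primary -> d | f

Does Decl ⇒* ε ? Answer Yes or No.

No

No nonterminal in this grammar is nullable.
No production of Decl has an RHS whose symbols are all nullable, so Decl is not nullable.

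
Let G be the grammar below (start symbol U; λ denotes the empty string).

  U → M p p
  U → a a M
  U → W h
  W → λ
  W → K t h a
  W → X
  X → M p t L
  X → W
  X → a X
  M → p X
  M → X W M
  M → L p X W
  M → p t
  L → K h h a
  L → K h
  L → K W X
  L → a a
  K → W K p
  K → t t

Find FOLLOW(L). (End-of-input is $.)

In X → M p t L: L is at the end, add FOLLOW(X) = { $, a, h, p, t }.
In M → L p X W: add FIRST(p X W) = { p }.
Union: FOLLOW(L) = { $, a, h, p, t }.

{ $, a, h, p, t }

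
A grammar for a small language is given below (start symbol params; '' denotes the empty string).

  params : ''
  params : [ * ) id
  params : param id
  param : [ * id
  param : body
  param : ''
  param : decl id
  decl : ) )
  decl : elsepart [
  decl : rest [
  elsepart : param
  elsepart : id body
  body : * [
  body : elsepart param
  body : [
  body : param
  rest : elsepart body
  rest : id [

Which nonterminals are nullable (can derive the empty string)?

Directly nullable (have an ''-production): params, param.
body : elsepart param with every symbol nullable, so body is nullable.
rest : elsepart body with every symbol nullable, so rest is nullable.
elsepart : param with every symbol nullable, so elsepart is nullable.
No other nonterminal has a production whose RHS symbols are all nullable.

{ body, elsepart, param, params, rest }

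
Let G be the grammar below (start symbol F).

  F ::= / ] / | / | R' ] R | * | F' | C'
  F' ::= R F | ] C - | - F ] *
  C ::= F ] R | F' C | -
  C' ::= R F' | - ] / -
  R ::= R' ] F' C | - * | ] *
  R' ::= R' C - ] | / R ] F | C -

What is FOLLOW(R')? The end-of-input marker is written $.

{ *, -, /, ] }

In F ::= R' ] R: add FIRST(] R) = { ] }.
In R ::= R' ] F' C: add FIRST(] F' C) = { ] }.
In R' ::= R' C - ]: add FIRST(C - ]) = { *, -, /, ] }.
Union: FOLLOW(R') = { *, -, /, ] }.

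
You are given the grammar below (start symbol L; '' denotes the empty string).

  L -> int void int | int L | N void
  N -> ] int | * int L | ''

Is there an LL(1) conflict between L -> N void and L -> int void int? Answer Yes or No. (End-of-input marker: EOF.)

No

FIRST(N void) = { *, ], void } and FIRST(int void int) = { int }.
The FIRST sets are disjoint and neither alternative is nullable — no conflict.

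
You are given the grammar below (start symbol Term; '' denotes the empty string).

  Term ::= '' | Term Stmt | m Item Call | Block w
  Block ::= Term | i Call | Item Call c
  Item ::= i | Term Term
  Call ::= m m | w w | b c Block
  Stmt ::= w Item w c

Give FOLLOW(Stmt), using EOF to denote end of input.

{ EOF, b, c, i, m, w }

In Term ::= Term Stmt: Stmt is at the end, add FOLLOW(Term) = { EOF, b, c, i, m, w }.
Union: FOLLOW(Stmt) = { EOF, b, c, i, m, w }.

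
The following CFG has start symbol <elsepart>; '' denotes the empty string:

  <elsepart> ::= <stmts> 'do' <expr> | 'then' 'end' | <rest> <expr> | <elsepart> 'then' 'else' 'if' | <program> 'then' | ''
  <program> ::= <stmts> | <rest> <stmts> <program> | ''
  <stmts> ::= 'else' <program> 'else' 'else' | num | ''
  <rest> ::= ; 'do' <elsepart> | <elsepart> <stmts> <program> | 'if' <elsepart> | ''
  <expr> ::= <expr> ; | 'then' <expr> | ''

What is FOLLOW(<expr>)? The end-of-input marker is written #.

In <elsepart> ::= <stmts> 'do' <expr>: <expr> is at the end, add FOLLOW(<elsepart>) = { #, 'do', 'else', 'if', 'then', ;, num }.
In <elsepart> ::= <rest> <expr>: <expr> is at the end, add FOLLOW(<elsepart>) = { #, 'do', 'else', 'if', 'then', ;, num }.
In <expr> ::= <expr> ;: add FIRST(;) = { ; }.
In <expr> ::= 'then' <expr>: <expr> is at the end, add FOLLOW(<expr>) = { #, 'do', 'else', 'if', 'then', ;, num }.
Union: FOLLOW(<expr>) = { #, 'do', 'else', 'if', 'then', ;, num }.

{ #, 'do', 'else', 'if', 'then', ;, num }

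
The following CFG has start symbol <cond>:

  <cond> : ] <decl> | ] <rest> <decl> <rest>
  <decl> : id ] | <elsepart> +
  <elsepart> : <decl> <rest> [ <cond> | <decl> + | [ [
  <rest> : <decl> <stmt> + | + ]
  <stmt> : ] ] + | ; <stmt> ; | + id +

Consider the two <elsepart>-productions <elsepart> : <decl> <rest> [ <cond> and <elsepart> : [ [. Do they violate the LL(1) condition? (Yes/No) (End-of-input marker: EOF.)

FIRST(<decl> <rest> [ <cond>) = { [, id } and FIRST([ [) = { [ }.
Both contain [, so the two alternatives are not disjoint — LL(1) conflict.

Yes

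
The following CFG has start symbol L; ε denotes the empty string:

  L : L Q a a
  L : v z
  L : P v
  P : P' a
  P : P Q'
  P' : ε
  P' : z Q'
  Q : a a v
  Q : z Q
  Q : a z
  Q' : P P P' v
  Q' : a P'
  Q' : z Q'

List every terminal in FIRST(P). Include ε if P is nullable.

{ a, z }

From P : P' a: P' nullable, take FIRST(P') ∪ {a} = { a, z }.
From P : P Q': add FIRST(P) = { a, z }.
Union: FIRST(P) = { a, z }.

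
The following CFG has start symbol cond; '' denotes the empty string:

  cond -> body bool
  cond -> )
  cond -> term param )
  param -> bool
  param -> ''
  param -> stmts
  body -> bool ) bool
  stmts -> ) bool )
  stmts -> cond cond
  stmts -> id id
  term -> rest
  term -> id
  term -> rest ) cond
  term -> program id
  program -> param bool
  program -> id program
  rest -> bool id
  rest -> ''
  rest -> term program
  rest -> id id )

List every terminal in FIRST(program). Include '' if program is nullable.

From program -> param bool: param nullable, take FIRST(param) ∪ {bool} = { ), bool, id }.
program -> id program contributes {id}.
Union: FIRST(program) = { ), bool, id }.

{ ), bool, id }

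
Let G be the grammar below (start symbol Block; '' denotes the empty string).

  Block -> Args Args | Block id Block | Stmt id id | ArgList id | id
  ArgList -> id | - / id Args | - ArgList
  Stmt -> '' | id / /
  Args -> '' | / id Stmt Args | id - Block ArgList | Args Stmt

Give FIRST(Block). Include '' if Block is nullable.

From Block -> Args Args: Args, Args nullable, take FIRST(Args) ∪ FIRST(Args) = { /, id }; also '' since the whole RHS is nullable.
From Block -> Block id Block: Block nullable, take FIRST(Block) ∪ {id} = { -, /, id }.
From Block -> Stmt id id: Stmt nullable, take FIRST(Stmt) ∪ {id} = { id }.
From Block -> ArgList id: add FIRST(ArgList) = { -, id }.
Block -> id contributes {id}.
Union: FIRST(Block) = { -, /, id, '' }.

{ -, /, id, '' }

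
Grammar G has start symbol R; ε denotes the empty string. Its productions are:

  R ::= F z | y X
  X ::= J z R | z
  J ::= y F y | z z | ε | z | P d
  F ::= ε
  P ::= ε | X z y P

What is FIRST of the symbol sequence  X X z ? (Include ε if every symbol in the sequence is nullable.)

Add FIRST(X) = { d, y, z }; X is not nullable, stop.

{ d, y, z }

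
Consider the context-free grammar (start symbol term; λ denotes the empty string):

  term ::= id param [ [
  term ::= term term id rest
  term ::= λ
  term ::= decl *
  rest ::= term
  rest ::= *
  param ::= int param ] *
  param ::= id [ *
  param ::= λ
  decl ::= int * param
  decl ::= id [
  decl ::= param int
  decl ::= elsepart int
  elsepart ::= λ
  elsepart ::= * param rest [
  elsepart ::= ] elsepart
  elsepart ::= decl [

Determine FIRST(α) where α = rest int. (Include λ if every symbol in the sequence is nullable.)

Add FIRST(rest)\{λ} = { *, ], id, int }; rest is nullable, continue.
int is a terminal; add {int} and stop.

{ *, ], id, int }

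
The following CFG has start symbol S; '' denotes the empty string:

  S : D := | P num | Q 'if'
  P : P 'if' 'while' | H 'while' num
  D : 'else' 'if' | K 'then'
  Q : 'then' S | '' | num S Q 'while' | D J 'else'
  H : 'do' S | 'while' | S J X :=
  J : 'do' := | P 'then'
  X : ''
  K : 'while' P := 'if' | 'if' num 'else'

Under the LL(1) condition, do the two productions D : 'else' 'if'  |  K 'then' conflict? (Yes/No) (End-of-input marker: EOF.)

No

FIRST('else' 'if') = { 'else' } and FIRST(K 'then') = { 'if', 'while' }.
The FIRST sets are disjoint and neither alternative is nullable — no conflict.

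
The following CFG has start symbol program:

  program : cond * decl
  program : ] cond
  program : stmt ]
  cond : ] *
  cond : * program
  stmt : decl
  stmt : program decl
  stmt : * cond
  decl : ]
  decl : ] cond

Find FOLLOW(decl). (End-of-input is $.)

{ $, *, ] }

In program : cond * decl: decl is at the end, add FOLLOW(program) = { $, *, ] }.
In stmt : decl: decl is at the end, add FOLLOW(stmt) = { ] }.
In stmt : program decl: decl is at the end, add FOLLOW(stmt) = { ] }.
Union: FOLLOW(decl) = { $, *, ] }.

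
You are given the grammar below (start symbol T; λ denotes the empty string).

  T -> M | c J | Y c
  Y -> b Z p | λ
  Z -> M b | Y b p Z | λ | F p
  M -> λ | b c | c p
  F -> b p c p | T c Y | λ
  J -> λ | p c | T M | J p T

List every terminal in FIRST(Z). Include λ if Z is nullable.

From Z -> M b: M nullable, take FIRST(M) ∪ {b} = { b, c }.
From Z -> Y b p Z: Y nullable, take FIRST(Y) ∪ {b} = { b }.
Z -> λ contributes λ.
From Z -> F p: F nullable, take FIRST(F) ∪ {p} = { b, c, p }.
Union: FIRST(Z) = { b, c, p, λ }.

{ b, c, p, λ }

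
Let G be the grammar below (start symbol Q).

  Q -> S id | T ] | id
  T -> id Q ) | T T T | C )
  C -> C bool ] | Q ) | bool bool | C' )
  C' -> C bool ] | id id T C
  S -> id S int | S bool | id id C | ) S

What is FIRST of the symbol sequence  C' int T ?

{ ), bool, id }

Add FIRST(C') = { ), bool, id }; C' is not nullable, stop.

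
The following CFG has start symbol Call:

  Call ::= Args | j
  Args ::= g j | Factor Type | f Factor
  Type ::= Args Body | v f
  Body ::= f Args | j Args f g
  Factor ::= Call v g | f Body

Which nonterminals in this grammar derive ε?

No nonterminal has an empty production or an RHS whose symbols are all nullable.

{ } (none)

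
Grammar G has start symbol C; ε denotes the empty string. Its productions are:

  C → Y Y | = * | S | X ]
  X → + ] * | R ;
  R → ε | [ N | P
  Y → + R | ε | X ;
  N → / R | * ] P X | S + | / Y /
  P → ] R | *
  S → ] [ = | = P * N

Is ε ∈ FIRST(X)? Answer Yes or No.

Nullable nonterminals: C, R, Y.
No production of X has an RHS whose symbols are all nullable, so X is not nullable.

No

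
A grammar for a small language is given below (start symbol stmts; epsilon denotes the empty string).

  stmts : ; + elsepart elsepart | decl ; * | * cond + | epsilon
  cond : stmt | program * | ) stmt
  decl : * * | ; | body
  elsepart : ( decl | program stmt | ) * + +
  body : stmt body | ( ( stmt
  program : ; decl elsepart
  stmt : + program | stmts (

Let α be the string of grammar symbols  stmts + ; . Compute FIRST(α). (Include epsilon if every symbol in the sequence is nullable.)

{ (, *, +, ; }

Add FIRST(stmts)\{epsilon} = { (, *, +, ; }; stmts is nullable, continue.
+ is a terminal; add {+} and stop.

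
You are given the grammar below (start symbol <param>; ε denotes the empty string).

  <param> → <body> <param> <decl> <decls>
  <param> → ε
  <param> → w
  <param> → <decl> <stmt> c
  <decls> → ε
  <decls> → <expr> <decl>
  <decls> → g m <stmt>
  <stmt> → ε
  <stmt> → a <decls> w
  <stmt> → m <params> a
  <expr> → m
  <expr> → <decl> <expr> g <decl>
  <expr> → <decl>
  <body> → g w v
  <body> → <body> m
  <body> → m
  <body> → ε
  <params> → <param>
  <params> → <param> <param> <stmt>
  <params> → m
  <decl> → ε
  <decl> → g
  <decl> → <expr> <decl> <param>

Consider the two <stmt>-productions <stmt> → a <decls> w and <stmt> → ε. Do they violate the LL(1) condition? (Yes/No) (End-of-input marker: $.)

Yes

FIRST(a <decls> w) = { a } and FIRST(ε) = { ε }.
The second alternative is nullable and FOLLOW(<stmt>) = { $, a, c, g, m, w } shares a with FIRST of the first — conflict.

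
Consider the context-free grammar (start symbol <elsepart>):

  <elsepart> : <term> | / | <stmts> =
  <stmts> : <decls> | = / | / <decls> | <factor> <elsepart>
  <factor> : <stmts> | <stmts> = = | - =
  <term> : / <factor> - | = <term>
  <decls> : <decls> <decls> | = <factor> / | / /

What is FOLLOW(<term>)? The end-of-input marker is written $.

In <elsepart> : <term>: <term> is at the end, add FOLLOW(<elsepart>) = { $, -, /, = }.
In <term> : = <term>: <term> is at the end, add FOLLOW(<term>) = { $, -, /, = }.
Union: FOLLOW(<term>) = { $, -, /, = }.

{ $, -, /, = }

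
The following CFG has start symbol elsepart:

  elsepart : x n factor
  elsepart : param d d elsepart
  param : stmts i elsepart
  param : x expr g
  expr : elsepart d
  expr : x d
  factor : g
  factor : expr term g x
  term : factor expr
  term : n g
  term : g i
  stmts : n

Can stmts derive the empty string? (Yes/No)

No nonterminal in this grammar is nullable.
No production of stmts has an RHS whose symbols are all nullable, so stmts is not nullable.

No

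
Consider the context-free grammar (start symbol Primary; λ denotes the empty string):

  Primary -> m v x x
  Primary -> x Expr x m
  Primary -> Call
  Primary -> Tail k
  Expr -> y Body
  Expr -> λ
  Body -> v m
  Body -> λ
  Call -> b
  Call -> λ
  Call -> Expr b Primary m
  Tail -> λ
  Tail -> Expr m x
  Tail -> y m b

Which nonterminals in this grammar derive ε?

{ Body, Call, Expr, Primary, Tail }

Directly nullable (have an λ-production): Expr, Body, Call, Tail.
Primary -> Call with every symbol nullable, so Primary is nullable.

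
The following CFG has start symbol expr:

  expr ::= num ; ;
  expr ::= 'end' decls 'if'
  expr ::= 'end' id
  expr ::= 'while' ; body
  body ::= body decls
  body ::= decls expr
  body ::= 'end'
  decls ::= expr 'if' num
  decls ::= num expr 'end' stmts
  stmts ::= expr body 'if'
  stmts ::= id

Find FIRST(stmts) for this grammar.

From stmts ::= expr body 'if': add FIRST(expr) = { 'end', 'while', num }.
stmts ::= id contributes {id}.
Union: FIRST(stmts) = { 'end', 'while', id, num }.

{ 'end', 'while', id, num }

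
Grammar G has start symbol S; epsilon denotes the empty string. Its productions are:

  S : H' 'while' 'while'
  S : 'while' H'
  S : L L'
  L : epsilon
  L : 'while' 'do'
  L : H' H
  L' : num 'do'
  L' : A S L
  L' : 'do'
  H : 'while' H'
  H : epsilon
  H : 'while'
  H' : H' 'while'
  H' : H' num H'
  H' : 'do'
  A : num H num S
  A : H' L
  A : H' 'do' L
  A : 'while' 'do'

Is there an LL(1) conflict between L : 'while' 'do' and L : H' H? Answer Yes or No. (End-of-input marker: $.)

No

FIRST('while' 'do') = { 'while' } and FIRST(H' H) = { 'do' }.
The FIRST sets are disjoint and neither alternative is nullable — no conflict.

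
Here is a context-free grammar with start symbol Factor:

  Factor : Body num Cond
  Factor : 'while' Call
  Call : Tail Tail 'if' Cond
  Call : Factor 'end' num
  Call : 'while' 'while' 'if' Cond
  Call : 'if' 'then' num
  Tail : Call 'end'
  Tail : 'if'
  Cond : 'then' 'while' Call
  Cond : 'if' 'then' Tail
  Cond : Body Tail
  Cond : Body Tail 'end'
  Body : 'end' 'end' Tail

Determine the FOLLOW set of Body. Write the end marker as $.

In Factor : Body num Cond: add FIRST(num Cond) = { num }.
In Cond : Body Tail: add FIRST(Tail) = { 'end', 'if', 'while' }.
In Cond : Body Tail 'end': add FIRST(Tail 'end') = { 'end', 'if', 'while' }.
Union: FOLLOW(Body) = { 'end', 'if', 'while', num }.

{ 'end', 'if', 'while', num }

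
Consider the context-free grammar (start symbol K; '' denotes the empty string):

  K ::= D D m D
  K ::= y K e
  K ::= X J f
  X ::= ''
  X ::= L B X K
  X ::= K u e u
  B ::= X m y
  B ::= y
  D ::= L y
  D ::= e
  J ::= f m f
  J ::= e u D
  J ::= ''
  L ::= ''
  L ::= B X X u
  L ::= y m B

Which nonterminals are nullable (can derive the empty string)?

Directly nullable (have an ''-production): X, J, L.
No other nonterminal has a production whose RHS symbols are all nullable.

{ J, L, X }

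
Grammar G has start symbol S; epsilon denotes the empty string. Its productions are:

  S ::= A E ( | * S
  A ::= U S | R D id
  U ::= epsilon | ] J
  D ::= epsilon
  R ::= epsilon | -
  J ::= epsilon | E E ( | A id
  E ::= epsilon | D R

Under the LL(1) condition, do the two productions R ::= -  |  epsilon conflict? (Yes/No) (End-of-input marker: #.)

FIRST(-) = { - } and FIRST(epsilon) = { epsilon }.
The second alternative is nullable and FOLLOW(R) = { (, -, id } shares - with FIRST of the first — conflict.

Yes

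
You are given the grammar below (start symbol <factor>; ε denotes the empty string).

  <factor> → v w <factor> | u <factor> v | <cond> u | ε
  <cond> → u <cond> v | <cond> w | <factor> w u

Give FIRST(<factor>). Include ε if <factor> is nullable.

{ u, v, w, ε }

<factor> → v w <factor> contributes {v}.
<factor> → u <factor> v contributes {u}.
From <factor> → <cond> u: add FIRST(<cond>) = { u, v, w }.
<factor> → ε contributes ε.
Union: FIRST(<factor>) = { u, v, w, ε }.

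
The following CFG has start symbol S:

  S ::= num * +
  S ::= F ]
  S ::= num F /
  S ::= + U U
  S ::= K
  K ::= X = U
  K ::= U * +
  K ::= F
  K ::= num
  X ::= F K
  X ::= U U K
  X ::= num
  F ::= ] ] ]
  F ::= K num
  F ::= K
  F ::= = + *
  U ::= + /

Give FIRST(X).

From X ::= F K: add FIRST(F) = { +, =, ], num }.
From X ::= U U K: add FIRST(U) = { + }.
X ::= num contributes {num}.
Union: FIRST(X) = { +, =, ], num }.

{ +, =, ], num }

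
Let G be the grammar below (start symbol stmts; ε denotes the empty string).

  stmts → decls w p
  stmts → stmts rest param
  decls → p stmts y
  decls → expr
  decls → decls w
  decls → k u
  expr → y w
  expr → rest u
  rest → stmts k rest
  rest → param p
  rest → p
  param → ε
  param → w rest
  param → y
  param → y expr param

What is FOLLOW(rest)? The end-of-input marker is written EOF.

In stmts → stmts rest param: add FIRST(param)\{ε} = { w, y }.
  Since param is nullable, also add FOLLOW(stmts) = { EOF, k, p, w, y }.
In expr → rest u: add FIRST(u) = { u }.
In rest → stmts k rest: rest is at the end, add FOLLOW(rest) = { EOF, k, p, u, w, y }.
In param → w rest: rest is at the end, add FOLLOW(param) = { EOF, k, p, w, y }.
Union: FOLLOW(rest) = { EOF, k, p, u, w, y }.

{ EOF, k, p, u, w, y }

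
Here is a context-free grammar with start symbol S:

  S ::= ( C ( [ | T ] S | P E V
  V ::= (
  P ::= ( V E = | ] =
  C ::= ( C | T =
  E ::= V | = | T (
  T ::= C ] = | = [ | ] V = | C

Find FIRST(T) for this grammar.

{ (, =, ] }

From T ::= C ] =: add FIRST(C) = { (, =, ] }.
T ::= = [ contributes {=}.
T ::= ] V = contributes {]}.
From T ::= C: add FIRST(C) = { (, =, ] }.
Union: FIRST(T) = { (, =, ] }.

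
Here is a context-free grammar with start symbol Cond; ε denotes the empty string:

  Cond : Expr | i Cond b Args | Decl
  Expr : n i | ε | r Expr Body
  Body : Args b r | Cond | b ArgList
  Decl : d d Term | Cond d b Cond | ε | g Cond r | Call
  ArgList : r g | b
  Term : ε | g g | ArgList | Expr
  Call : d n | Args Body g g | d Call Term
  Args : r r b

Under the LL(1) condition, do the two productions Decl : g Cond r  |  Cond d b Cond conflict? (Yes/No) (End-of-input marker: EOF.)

FIRST(g Cond r) = { g } and FIRST(Cond d b Cond) = { d, g, i, n, r }.
Both contain g, so the two alternatives are not disjoint — LL(1) conflict.

Yes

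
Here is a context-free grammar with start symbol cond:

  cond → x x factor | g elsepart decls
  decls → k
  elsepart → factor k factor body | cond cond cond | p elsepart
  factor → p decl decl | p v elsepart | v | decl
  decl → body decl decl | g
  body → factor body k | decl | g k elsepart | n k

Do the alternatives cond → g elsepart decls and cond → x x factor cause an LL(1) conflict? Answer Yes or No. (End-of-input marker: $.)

No

FIRST(g elsepart decls) = { g } and FIRST(x x factor) = { x }.
The FIRST sets are disjoint and neither alternative is nullable — no conflict.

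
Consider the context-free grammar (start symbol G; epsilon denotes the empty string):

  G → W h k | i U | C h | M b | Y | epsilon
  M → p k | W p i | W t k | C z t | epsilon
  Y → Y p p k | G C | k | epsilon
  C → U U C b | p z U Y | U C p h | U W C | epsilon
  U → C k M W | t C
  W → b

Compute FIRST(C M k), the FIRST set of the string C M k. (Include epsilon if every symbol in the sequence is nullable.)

{ b, k, p, t, z }

Add FIRST(C)\{epsilon} = { k, p, t }; C is nullable, continue.
Add FIRST(M)\{epsilon} = { b, k, p, t, z }; M is nullable, continue.
k is a terminal; add {k} and stop.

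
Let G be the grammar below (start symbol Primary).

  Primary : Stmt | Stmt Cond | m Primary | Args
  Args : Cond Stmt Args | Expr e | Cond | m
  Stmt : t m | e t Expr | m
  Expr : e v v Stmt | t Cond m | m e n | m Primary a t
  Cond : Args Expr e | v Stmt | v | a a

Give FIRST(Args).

{ a, e, m, t, v }

From Args : Cond Stmt Args: add FIRST(Cond) = { a, e, m, t, v }.
From Args : Expr e: add FIRST(Expr) = { e, m, t }.
From Args : Cond: add FIRST(Cond) = { a, e, m, t, v }.
Args : m contributes {m}.
Union: FIRST(Args) = { a, e, m, t, v }.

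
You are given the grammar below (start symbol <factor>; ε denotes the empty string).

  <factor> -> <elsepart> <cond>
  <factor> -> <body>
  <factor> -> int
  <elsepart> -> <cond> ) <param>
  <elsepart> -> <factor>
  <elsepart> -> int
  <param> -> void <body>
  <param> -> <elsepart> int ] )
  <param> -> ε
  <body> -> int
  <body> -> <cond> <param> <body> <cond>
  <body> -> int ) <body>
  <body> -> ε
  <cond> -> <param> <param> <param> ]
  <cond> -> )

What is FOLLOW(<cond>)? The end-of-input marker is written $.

{ $, ), ], int, void }

In <factor> -> <elsepart> <cond>: <cond> is at the end, add FOLLOW(<factor>) = { $, ), ], int, void }.
In <elsepart> -> <cond> ) <param>: add FIRST() <param>) = { ) }.
In <body> -> <cond> <param> <body> <cond>: add FIRST(<param> <body> <cond>) = { ), ], int, void }.
In <body> -> <cond> <param> <body> <cond>: <cond> is at the end, add FOLLOW(<body>) = { $, ), ], int, void }.
Union: FOLLOW(<cond>) = { $, ), ], int, void }.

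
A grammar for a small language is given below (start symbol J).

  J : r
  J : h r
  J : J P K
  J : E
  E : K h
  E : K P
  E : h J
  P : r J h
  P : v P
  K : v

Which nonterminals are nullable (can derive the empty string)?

{ } (none)

No nonterminal has an empty production or an RHS whose symbols are all nullable.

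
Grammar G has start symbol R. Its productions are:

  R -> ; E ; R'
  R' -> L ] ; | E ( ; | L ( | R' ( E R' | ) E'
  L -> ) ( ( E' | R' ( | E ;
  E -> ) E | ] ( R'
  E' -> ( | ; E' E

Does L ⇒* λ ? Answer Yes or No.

No nonterminal in this grammar is nullable.
No production of L has an RHS whose symbols are all nullable, so L is not nullable.

No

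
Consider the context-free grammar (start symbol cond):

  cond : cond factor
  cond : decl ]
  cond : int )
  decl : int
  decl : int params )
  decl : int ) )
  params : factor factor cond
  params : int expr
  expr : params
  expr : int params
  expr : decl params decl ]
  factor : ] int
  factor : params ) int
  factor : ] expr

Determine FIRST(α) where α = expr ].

Add FIRST(expr) = { ], int }; expr is not nullable, stop.

{ ], int }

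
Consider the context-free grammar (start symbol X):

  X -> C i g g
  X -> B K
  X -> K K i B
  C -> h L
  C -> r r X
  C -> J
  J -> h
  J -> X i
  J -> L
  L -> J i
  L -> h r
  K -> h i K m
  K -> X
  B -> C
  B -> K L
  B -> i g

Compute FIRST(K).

{ h, i, r }

K -> h i K m contributes {h}.
From K -> X: add FIRST(X) = { h, i, r }.
Union: FIRST(K) = { h, i, r }.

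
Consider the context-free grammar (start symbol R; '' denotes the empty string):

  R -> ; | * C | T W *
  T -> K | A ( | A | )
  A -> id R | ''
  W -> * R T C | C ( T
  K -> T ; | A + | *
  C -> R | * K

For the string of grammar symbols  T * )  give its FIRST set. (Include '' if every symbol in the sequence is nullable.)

Add FIRST(T)\{''} = { (, ), *, +, ;, id }; T is nullable, continue.
* is a terminal; add {*} and stop.

{ (, ), *, +, ;, id }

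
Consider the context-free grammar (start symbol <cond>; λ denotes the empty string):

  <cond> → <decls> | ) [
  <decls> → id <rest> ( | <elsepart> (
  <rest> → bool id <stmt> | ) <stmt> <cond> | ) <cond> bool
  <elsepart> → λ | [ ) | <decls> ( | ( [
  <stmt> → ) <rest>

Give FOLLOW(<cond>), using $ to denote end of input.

<cond> is the start symbol, so $ ∈ FOLLOW(<cond>).
In <rest> → ) <stmt> <cond>: <cond> is at the end, add FOLLOW(<rest>) = { (, ), [, id }.
In <rest> → ) <cond> bool: add FIRST(bool) = { bool }.
Union: FOLLOW(<cond>) = { $, (, ), [, bool, id }.

{ $, (, ), [, bool, id }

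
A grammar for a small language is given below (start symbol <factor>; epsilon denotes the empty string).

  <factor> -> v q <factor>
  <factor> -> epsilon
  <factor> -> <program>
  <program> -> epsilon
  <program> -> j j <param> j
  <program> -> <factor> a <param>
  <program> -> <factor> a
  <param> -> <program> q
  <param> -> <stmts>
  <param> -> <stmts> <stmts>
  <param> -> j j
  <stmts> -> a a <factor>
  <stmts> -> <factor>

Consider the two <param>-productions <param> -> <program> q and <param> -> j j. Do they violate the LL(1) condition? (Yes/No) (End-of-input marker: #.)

Yes

FIRST(<program> q) = { a, j, q, v } and FIRST(j j) = { j }.
Both contain j, so the two alternatives are not disjoint — LL(1) conflict.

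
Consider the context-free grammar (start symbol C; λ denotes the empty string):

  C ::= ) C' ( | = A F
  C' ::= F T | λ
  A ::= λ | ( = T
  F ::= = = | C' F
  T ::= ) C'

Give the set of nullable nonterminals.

{ A, C' }

Directly nullable (have an λ-production): C', A.
No other nonterminal has a production whose RHS symbols are all nullable.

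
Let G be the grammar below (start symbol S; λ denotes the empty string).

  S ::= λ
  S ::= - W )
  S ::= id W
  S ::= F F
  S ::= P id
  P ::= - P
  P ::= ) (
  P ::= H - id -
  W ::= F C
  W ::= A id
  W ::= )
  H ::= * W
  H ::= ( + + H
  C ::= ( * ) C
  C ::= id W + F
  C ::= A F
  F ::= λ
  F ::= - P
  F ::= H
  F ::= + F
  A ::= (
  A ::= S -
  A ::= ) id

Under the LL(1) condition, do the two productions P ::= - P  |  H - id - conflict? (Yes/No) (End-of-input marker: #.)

No

FIRST(- P) = { - } and FIRST(H - id -) = { (, * }.
The FIRST sets are disjoint and neither alternative is nullable — no conflict.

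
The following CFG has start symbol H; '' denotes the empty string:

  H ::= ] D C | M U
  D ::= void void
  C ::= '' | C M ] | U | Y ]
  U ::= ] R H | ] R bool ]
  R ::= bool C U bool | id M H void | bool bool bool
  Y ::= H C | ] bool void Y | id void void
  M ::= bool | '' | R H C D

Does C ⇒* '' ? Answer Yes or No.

C has an ''-production, so C ⇒ ''.

Yes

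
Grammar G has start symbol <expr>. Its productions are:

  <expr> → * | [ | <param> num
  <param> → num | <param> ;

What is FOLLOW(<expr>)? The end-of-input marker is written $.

<expr> is the start symbol, so $ ∈ FOLLOW(<expr>).
Union: FOLLOW(<expr>) = { $ }.

{ $ }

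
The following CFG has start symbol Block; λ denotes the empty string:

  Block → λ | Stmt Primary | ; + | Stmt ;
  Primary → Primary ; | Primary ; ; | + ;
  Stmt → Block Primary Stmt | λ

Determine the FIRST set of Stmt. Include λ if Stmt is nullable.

From Stmt → Block Primary Stmt: Block nullable, take FIRST(Block) ∪ FIRST(Primary) = { +, ; }.
Stmt → λ contributes λ.
Union: FIRST(Stmt) = { +, ;, λ }.

{ +, ;, λ }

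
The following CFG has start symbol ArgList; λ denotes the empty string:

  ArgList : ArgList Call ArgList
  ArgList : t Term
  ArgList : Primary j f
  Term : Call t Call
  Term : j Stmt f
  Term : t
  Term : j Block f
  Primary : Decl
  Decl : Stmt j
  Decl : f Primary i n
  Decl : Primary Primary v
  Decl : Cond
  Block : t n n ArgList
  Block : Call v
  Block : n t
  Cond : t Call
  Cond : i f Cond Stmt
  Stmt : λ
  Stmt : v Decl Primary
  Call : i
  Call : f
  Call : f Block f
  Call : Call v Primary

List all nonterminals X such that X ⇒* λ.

{ Stmt }

Directly nullable (have an λ-production): Stmt.
No other nonterminal has a production whose RHS symbols are all nullable.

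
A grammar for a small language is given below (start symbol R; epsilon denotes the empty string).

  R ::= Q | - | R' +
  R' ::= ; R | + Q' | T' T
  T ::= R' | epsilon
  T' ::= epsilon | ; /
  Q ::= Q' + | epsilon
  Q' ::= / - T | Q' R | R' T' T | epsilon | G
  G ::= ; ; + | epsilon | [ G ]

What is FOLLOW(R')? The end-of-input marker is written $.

{ +, -, /, ;, [ }

In R ::= R' +: add FIRST(+) = { + }.
In T ::= R': R' is at the end, add FOLLOW(T) = { +, -, /, ;, [ }.
In Q' ::= R' T' T: add FIRST(T' T)\{epsilon} = { +, ; }.
  Since T' T is nullable, also add FOLLOW(Q') = { +, -, /, ;, [ }.
Union: FOLLOW(R') = { +, -, /, ;, [ }.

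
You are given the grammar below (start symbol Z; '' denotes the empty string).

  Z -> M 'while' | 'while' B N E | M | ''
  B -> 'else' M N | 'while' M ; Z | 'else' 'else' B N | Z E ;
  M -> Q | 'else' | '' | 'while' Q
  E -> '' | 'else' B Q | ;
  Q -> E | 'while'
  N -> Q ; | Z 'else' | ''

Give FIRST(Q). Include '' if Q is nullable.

{ 'else', 'while', ;, '' }

From Q -> E: add FIRST(E) = { 'else', ;, '' } (including '' since E is nullable).
Q -> 'while' contributes {'while'}.
Union: FIRST(Q) = { 'else', 'while', ;, '' }.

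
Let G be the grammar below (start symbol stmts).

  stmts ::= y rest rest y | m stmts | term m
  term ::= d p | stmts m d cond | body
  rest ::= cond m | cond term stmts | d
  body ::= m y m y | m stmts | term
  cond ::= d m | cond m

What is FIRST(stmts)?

{ d, m, y }

stmts ::= y rest rest y contributes {y}.
stmts ::= m stmts contributes {m}.
From stmts ::= term m: add FIRST(term) = { d, m, y }.
Union: FIRST(stmts) = { d, m, y }.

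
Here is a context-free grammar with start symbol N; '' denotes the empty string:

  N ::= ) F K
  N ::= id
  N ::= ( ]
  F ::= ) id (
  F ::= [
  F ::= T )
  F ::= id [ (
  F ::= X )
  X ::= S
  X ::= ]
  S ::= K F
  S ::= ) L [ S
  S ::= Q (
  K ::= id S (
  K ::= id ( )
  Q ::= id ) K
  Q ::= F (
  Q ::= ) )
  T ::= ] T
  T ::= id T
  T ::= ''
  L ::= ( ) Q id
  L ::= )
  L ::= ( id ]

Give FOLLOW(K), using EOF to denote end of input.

{ EOF, (, ), [, ], id }

In N ::= ) F K: K is at the end, add FOLLOW(N) = { EOF }.
In S ::= K F: add FIRST(F) = { ), [, ], id }.
In Q ::= id ) K: K is at the end, add FOLLOW(Q) = { (, id }.
Union: FOLLOW(K) = { EOF, (, ), [, ], id }.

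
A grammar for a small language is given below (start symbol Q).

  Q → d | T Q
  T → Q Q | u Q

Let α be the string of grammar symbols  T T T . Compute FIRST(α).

{ d, u }

Add FIRST(T) = { d, u }; T is not nullable, stop.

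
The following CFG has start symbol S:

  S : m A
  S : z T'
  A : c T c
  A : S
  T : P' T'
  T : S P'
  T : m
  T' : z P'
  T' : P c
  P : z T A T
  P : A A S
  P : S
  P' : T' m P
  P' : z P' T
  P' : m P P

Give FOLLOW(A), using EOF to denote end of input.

In S : m A: A is at the end, add FOLLOW(S) = { EOF, c, m, z }.
In P : z T A T: add FIRST(T) = { c, m, z }.
In P : A A S: add FIRST(A S) = { c, m, z }.
In P : A A S: add FIRST(S) = { m, z }.
Union: FOLLOW(A) = { EOF, c, m, z }.

{ EOF, c, m, z }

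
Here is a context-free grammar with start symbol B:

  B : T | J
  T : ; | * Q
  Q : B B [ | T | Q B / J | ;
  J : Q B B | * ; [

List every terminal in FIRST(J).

{ *, ; }

From J : Q B B: add FIRST(Q) = { *, ; }.
J : * ; [ contributes {*}.
Union: FIRST(J) = { *, ; }.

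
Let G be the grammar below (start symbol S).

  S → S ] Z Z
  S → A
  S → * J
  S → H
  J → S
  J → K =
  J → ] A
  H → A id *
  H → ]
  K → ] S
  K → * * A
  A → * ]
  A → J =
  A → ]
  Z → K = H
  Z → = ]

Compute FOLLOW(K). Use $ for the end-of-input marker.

{ = }

In J → K =: add FIRST(=) = { = }.
In Z → K = H: add FIRST(= H) = { = }.
Union: FOLLOW(K) = { = }.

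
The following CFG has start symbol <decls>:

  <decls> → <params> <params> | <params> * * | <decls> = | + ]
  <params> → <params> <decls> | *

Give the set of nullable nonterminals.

No nonterminal has an empty production or an RHS whose symbols are all nullable.

{ } (none)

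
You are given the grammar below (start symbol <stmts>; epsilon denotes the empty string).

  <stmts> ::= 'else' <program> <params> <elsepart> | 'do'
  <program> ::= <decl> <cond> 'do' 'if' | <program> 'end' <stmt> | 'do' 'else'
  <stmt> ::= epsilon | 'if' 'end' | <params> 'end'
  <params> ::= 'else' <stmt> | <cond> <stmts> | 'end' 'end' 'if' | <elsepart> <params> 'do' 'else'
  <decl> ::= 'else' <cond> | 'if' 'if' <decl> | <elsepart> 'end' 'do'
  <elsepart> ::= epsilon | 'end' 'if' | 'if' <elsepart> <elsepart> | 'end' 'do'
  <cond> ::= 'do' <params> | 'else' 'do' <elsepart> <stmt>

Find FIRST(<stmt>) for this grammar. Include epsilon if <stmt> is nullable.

<stmt> ::= epsilon contributes epsilon.
<stmt> ::= 'if' 'end' contributes {'if'}.
From <stmt> ::= <params> 'end': add FIRST(<params>) = { 'do', 'else', 'end', 'if' }.
Union: FIRST(<stmt>) = { 'do', 'else', 'end', 'if', epsilon }.

{ 'do', 'else', 'end', 'if', epsilon }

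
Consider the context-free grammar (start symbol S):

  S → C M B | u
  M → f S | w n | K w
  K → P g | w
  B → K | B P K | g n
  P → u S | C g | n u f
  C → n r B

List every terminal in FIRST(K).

{ n, u, w }

From K → P g: add FIRST(P) = { n, u }.
K → w contributes {w}.
Union: FIRST(K) = { n, u, w }.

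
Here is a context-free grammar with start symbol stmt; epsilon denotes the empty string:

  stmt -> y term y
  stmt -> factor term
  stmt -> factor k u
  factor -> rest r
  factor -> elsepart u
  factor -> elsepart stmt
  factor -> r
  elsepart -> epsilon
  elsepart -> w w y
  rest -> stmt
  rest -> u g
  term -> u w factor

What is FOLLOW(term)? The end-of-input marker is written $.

In stmt -> y term y: add FIRST(y) = { y }.
In stmt -> factor term: term is at the end, add FOLLOW(stmt) = { $, k, r, u, y }.
Union: FOLLOW(term) = { $, k, r, u, y }.

{ $, k, r, u, y }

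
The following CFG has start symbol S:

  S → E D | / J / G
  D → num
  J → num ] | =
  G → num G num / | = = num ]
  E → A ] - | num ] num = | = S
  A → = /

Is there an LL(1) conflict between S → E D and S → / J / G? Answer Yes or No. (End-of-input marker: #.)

No

FIRST(E D) = { =, num } and FIRST(/ J / G) = { / }.
The FIRST sets are disjoint and neither alternative is nullable — no conflict.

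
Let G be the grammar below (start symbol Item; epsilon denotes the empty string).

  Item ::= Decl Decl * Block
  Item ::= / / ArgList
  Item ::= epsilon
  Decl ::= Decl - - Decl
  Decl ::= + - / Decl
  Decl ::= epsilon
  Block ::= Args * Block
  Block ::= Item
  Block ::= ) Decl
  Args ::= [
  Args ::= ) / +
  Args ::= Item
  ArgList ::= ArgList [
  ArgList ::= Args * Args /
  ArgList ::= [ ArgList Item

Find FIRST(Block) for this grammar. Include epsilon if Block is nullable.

{ ), *, +, -, /, [, epsilon }

From Block ::= Args * Block: Args nullable, take FIRST(Args) ∪ {*} = { ), *, +, -, /, [ }.
From Block ::= Item: add FIRST(Item) = { *, +, -, /, epsilon } (including epsilon since Item is nullable).
Block ::= ) Decl contributes {)}.
Union: FIRST(Block) = { ), *, +, -, /, [, epsilon }.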